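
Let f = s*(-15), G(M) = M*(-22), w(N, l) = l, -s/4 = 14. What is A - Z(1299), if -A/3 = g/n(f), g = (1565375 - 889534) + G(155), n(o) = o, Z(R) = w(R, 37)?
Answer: -682791/280 ≈ -2438.5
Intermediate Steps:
s = -56 (s = -4*14 = -56)
Z(R) = 37
G(M) = -22*M
f = 840 (f = -56*(-15) = 840)
g = 672431 (g = (1565375 - 889534) - 22*155 = 675841 - 3410 = 672431)
A = -672431/280 (A = -2017293/840 = -3*672431/840 = -672431/280 ≈ -2401.5)
A - Z(1299) = -672431/280 - 1*37 = -672431/280 - 37 = -682791/280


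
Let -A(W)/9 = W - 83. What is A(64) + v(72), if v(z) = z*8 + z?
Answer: 819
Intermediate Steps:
v(z) = 9*z (v(z) = 8*z + z = 9*z)
A(W) = 747 - 9*W (A(W) = -9*(W - 83) = -9*(-83 + W) = 747 - 9*W)
A(64) + v(72) = (747 - 9*64) + 9*72 = (747 - 576) + 648 = 171 + 648 = 819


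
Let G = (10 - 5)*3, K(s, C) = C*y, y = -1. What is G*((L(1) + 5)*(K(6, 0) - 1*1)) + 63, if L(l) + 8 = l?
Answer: 93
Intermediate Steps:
L(l) = -8 + l
K(s, C) = -C (K(s, C) = C*(-1) = -C)
G = 15 (G = 5*3 = 15)
G*((L(1) + 5)*(K(6, 0) - 1*1)) + 63 = 15*(((-8 + 1) + 5)*(-1*0 - 1*1)) + 63 = 15*((-7 + 5)*(0 - 1)) + 63 = 15*(-2*(-1)) + 63 = 15*2 + 63 = 30 + 63 = 93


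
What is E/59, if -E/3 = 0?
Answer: 0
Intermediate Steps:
E = 0 (E = -3*0 = 0)
E/59 = 0/59 = (1/59)*0 = 0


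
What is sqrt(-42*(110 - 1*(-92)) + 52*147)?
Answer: 2*I*sqrt(210) ≈ 28.983*I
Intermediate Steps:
sqrt(-42*(110 - 1*(-92)) + 52*147) = sqrt(-42*(110 + 92) + 7644) = sqrt(-42*202 + 7644) = sqrt(-8484 + 7644) = sqrt(-840) = 2*I*sqrt(210)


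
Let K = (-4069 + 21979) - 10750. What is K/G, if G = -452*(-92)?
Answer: 895/5198 ≈ 0.17218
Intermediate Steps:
K = 7160 (K = 17910 - 10750 = 7160)
G = 41584
K/G = 7160/41584 = 7160*(1/41584) = 895/5198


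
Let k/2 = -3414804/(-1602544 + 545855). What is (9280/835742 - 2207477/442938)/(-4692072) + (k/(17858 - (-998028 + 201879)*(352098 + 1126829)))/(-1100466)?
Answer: 3333825236314149397128719131936915/3145740940515249529609744787963785333488 ≈ 1.0598e-6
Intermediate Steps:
k = 6829608/1056689 (k = 2*(-3414804/(-1602544 + 545855)) = 2*(-3414804/(-1056689)) = 2*(-3414804*(-1/1056689)) = 2*(3414804/1056689) = 6829608/1056689 ≈ 6.4632)
(9280/835742 - 2207477/442938)/(-4692072) + (k/(17858 - (-998028 + 201879)*(352098 + 1126829)))/(-1100466) = (9280/835742 - 2207477/442938)/(-4692072) + (6829608/(1056689*(17858 - (-998028 + 201879)*(352098 + 1126829))))/(-1100466) = (9280*(1/835742) - 2207477*1/442938)*(-1/4692072) + (6829608/(1056689*(17858 - (-796149)*1478927)))*(-1/1100466) = (4640/417871 - 2207477/442938)*(-1/4692072) + (6829608/(1056689*(17858 - 1*(-1177446252123))))*(-1/1100466) = -920385389147/185090944998*(-1/4692072) + (6829608/(1056689*(17858 + 1177446252123)))*(-1/1100466) = 131483627021/124065720068379408 + ((6829608/1056689)/1177446269981)*(-1/1100466) = 131483627021/124065720068379408 + ((6829608/1056689)*(1/1177446269981))*(-1/1100466) = 131483627021/124065720068379408 + (6829608/1244194521579952909)*(-1/1100466) = 131483627021/124065720068379408 - 1138268/228198961397500742992599 = 3333825236314149397128719131936915/3145740940515249529609744787963785333488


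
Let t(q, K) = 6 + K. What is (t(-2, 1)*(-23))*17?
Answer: -2737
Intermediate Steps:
(t(-2, 1)*(-23))*17 = ((6 + 1)*(-23))*17 = (7*(-23))*17 = -161*17 = -2737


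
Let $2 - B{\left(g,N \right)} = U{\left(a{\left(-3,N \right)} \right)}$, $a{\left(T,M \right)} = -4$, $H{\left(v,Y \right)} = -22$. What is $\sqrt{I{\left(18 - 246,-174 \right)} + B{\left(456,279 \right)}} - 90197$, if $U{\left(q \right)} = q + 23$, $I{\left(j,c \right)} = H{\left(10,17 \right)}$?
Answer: $-90197 + i \sqrt{39} \approx -90197.0 + 6.245 i$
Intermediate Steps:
$I{\left(j,c \right)} = -22$
$U{\left(q \right)} = 23 + q$
$B{\left(g,N \right)} = -17$ ($B{\left(g,N \right)} = 2 - \left(23 - 4\right) = 2 - 19 = -17$)
$\sqrt{I{\left(18 - 246,-174 \right)} + B{\left(456,279 \right)}} - 90197 = \sqrt{-22 - 17} - 90197 = \sqrt{-39} - 90197 = i \sqrt{39} - 90197 = -90197 + i \sqrt{39}$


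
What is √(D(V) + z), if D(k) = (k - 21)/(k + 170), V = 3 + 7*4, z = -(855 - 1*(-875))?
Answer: 2*I*√17472930/201 ≈ 41.593*I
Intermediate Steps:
z = -1730 (z = -(855 + 875) = -1*1730 = -1730)
V = 31 (V = 3 + 28 = 31)
D(k) = (-21 + k)/(170 + k)
√(D(V) + z) = √((-21 + 31)/(170 + 31) - 1730) = √(10/201 - 1730) = √(-347720/201) = 2*I*√17472930/201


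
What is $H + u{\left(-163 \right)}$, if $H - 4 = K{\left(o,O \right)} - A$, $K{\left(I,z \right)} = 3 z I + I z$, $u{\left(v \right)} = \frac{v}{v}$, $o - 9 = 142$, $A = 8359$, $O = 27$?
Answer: $7954$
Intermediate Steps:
$o = 151$ ($o = 9 + 142 = 151$)
$u{\left(v \right)} = 1$
$K{\left(I,z \right)} = 4 I z$ ($K{\left(I,z \right)} = 3 I z + I z = 4 I z$)
$H = 7953$ ($H = 4 + \left(4 \cdot 151 \cdot 27 - 8359\right) = 4 + \left(16308 - 8359\right) = 4 + 7949 = 7953$)
$H + u{\left(-163 \right)} = 7953 + 1 = 7954$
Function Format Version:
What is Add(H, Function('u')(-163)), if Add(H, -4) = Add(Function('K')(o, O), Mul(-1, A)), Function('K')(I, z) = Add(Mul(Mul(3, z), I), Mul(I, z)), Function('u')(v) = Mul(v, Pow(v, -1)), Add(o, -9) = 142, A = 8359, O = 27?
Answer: 7954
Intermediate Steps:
o = 151 (o = Add(9, 142) = 151)
Function('u')(v) = 1
Function('K')(I, z) = Mul(4, I, z) (Function('K')(I, z) = Add(Mul(3, I, z), Mul(I, z)) = Mul(4, I, z))
H = 7953 (H = Add(4, Add(Mul(4, 151, 27), Mul(-1, 8359))) = Add(4, Add(16308, -8359)) = Add(4, 7949) = 7953)
Add(H, Function('u')(-163)) = Add(7953, 1) = 7954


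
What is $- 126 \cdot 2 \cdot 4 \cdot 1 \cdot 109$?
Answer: $-109872$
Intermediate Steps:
$- 126 \cdot 2 \cdot 4 \cdot 1 \cdot 109 = - 126 \cdot 8 \cdot 1 \cdot 109 = \left(-126\right) 8 \cdot 109 = \left(-1008\right) 109 = -109872$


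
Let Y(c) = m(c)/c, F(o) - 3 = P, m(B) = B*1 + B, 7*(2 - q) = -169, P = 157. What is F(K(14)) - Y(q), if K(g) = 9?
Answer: 158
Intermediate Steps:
q = 183/7 (q = 2 - ⅐*(-169) = 2 + 169/7 = 183/7 ≈ 26.143)
m(B) = 2*B (m(B) = B + B = 2*B)
F(o) = 160 (F(o) = 3 + 157 = 160)
Y(c) = 2 (Y(c) = (2*c)/c = 2)
F(K(14)) - Y(q) = 160 - 1*2 = 160 - 2 = 158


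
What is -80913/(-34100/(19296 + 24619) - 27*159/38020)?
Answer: 27019250579580/297001819 ≈ 90973.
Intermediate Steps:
-80913/(-34100/(19296 + 24619) - 27*159/38020) = -80913/(-34100/43915 - 4293*1/38020) = -80913/(-34100*1/43915 - 4293/38020) = -80913/(-6820/8783 - 4293/38020) = -80913/(-297001819/333929660) = -80913*(-333929660/297001819) = 27019250579580/297001819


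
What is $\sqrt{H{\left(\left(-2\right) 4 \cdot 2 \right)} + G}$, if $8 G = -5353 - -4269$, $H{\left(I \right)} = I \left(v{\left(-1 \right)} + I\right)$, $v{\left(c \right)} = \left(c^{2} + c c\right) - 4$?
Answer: $\frac{\sqrt{610}}{2} \approx 12.349$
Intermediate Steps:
$v{\left(c \right)} = -4 + 2 c^{2}$ ($v{\left(c \right)} = \left(c^{2} + c^{2}\right) - 4 = 2 c^{2} - 4 = -4 + 2 c^{2}$)
$H{\left(I \right)} = I \left(-2 + I\right)$ ($H{\left(I \right)} = I \left(\left(-4 + 2 \left(-1\right)^{2}\right) + I\right) = I \left(\left(-4 + 2 \cdot 1\right) + I\right) = I \left(\left(-4 + 2\right) + I\right) = I \left(-2 + I\right)$)
$G = - \frac{271}{2}$ ($G = \frac{-5353 - -4269}{8} = \frac{-5353 + 4269}{8} = \frac{1}{8} \left(-1084\right) = - \frac{271}{2} \approx -135.5$)
$\sqrt{H{\left(\left(-2\right) 4 \cdot 2 \right)} + G} = \sqrt{\left(-2\right) 4 \cdot 2 \left(-2 + \left(-2\right) 4 \cdot 2\right) - \frac{271}{2}} = \sqrt{\left(-8\right) 2 \left(-2 - 16\right) - \frac{271}{2}} = \sqrt{- 16 \left(-2 - 16\right) - \frac{271}{2}} = \sqrt{\left(-16\right) \left(-18\right) - \frac{271}{2}} = \sqrt{288 - \frac{271}{2}} = \sqrt{\frac{305}{2}} = \frac{\sqrt{610}}{2}$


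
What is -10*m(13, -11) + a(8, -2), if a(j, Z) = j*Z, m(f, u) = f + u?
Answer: -36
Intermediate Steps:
a(j, Z) = Z*j
-10*m(13, -11) + a(8, -2) = -10*(13 - 11) - 2*8 = -10*2 - 16 = -20 - 16 = -36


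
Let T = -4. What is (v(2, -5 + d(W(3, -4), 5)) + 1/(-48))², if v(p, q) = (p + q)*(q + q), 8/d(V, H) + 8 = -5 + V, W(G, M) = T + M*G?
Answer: 1944683241361/1629575424 ≈ 1193.4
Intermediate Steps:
W(G, M) = -4 + G*M (W(G, M) = -4 + M*G = -4 + G*M)
d(V, H) = 8/(-13 + V) (d(V, H) = 8/(-8 + (-5 + V)) = 8/(-13 + V))
v(p, q) = 2*q*(p + q) (v(p, q) = (p + q)*(2*q) = 2*q*(p + q))
(v(2, -5 + d(W(3, -4), 5)) + 1/(-48))² = (2*(-5 + 8/(-13 + (-4 + 3*(-4))))*(2 + (-5 + 8/(-13 + (-4 + 3*(-4))))) + 1/(-48))² = (2*(-5 + 8/(-13 + (-4 - 12)))*(2 + (-5 + 8/(-13 + (-4 - 12)))) - 1/48)² = (2*(-5 + 8/(-13 - 16))*(2 + (-5 + 8/(-13 - 16))) - 1/48)² = (2*(-5 + 8/(-29))*(2 + (-5 + 8/(-29))) - 1/48)² = (2*(-5 + 8*(-1/29))*(2 + (-5 + 8*(-1/29))) - 1/48)² = (2*(-5 - 8/29)*(2 + (-5 - 8/29)) - 1/48)² = (2*(-153/29)*(2 - 153/29) - 1/48)² = (2*(-153/29)*(-95/29) - 1/48)² = (29070/841 - 1/48)² = (1394519/40368)² = 1944683241361/1629575424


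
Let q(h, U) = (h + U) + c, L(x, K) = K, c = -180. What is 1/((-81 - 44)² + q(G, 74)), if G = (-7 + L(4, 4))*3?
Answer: 1/15510 ≈ 6.4475e-5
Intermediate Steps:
G = -9 (G = (-7 + 4)*3 = -3*3 = -9)
q(h, U) = -180 + U + h (q(h, U) = (h + U) - 180 = (U + h) - 180 = -180 + U + h)
1/((-81 - 44)² + q(G, 74)) = 1/((-81 - 44)² + (-180 + 74 - 9)) = 1/((-125)² - 115) = 1/(15625 - 115) = 1/15510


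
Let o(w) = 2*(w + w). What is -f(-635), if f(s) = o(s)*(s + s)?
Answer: -3225800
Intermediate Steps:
o(w) = 4*w (o(w) = 2*(2*w) = 4*w)
f(s) = 8*s² (f(s) = (4*s)*(s + s) = (4*s)*(2*s) = 8*s²)
-f(-635) = -8*(-635)² = -8*403225 = -1*3225800 = -3225800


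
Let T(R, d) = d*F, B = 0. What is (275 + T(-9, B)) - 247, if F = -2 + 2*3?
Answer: 28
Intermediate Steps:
F = 4 (F = -2 + 6 = 4)
T(R, d) = 4*d (T(R, d) = d*4 = 4*d)
(275 + T(-9, B)) - 247 = (275 + 4*0) - 247 = (275 + 0) - 247 = 275 - 247 = 28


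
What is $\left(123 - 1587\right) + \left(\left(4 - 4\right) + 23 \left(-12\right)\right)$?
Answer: $-1740$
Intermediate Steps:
$\left(123 - 1587\right) + \left(\left(4 - 4\right) + 23 \left(-12\right)\right) = -1464 + \left(\left(4 - 4\right) - 276\right) = -1464 + \left(0 - 276\right) = -1464 - 276 = -1740$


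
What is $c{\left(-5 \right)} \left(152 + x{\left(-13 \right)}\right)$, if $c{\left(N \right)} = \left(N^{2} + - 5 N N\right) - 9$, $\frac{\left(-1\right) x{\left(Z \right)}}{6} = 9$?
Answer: $-10682$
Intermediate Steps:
$x{\left(Z \right)} = -54$ ($x{\left(Z \right)} = \left(-6\right) 9 = -54$)
$c{\left(N \right)} = -9 - 4 N^{2}$ ($c{\left(N \right)} = \left(N^{2} - 5 N^{2}\right) - 9 = - 4 N^{2} - 9 = -9 - 4 N^{2}$)
$c{\left(-5 \right)} \left(152 + x{\left(-13 \right)}\right) = \left(-9 - 4 \left(-5\right)^{2}\right) \left(152 - 54\right) = \left(-9 - 100\right) 98 = \left(-109\right) 98 = -10682$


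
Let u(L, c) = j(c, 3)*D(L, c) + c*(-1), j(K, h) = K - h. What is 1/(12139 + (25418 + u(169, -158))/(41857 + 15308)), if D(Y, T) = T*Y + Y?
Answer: 19055/232741108 ≈ 8.1872e-5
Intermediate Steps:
D(Y, T) = Y + T*Y
u(L, c) = -c + L*(1 + c)*(-3 + c) (u(L, c) = (c - 1*3)*(L*(1 + c)) + c*(-1) = (c - 3)*(L*(1 + c)) - c = (-3 + c)*(L*(1 + c)) - c = L*(1 + c)*(-3 + c) - c = -c + L*(1 + c)*(-3 + c))
1/(12139 + (25418 + u(169, -158))/(41857 + 15308)) = 1/(12139 + (25418 + (-1*(-158) + 169*(1 - 158)*(-3 - 158)))/(41857 + 15308)) = 1/(12139 + (25418 + (158 + 169*(-157)*(-161)))/57165) = 1/(12139 + (25418 + (158 + 4271813))*(1/57165)) = 1/(12139 + (25418 + 4271971)*(1/57165)) = 1/(12139 + 4297389*(1/57165)) = 1/(12139 + 1432463/19055) = 1/(232741108/19055) = 19055/232741108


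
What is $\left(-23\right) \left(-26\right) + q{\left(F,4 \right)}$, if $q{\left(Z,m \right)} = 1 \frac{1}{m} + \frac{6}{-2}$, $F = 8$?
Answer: $\frac{2381}{4} \approx 595.25$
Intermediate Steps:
$q{\left(Z,m \right)} = -3 + \frac{1}{m}$ ($q{\left(Z,m \right)} = \frac{1}{m} + 6 \left(- \frac{1}{2}\right) = \frac{1}{m} - 3 = -3 + \frac{1}{m}$)
$\left(-23\right) \left(-26\right) + q{\left(F,4 \right)} = \left(-23\right) \left(-26\right) - \left(3 - \frac{1}{4}\right) = 598 + \left(-3 + \frac{1}{4}\right) = 598 - \frac{11}{4} = \frac{2381}{4}$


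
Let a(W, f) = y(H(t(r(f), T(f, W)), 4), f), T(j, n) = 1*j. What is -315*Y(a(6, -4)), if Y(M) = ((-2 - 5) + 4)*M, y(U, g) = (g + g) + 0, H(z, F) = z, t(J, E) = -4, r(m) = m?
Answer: -7560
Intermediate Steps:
T(j, n) = j
y(U, g) = 2*g (y(U, g) = 2*g + 0 = 2*g)
a(W, f) = 2*f
Y(M) = -3*M (Y(M) = (-7 + 4)*M = -3*M)
-315*Y(a(6, -4)) = -(-945)*2*(-4) = -(-945)*(-8) = -315*24 = -7560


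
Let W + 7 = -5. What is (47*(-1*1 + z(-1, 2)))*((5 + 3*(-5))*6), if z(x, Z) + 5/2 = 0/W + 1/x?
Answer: 12690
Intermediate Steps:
W = -12 (W = -7 - 5 = -12)
z(x, Z) = -5/2 + 1/x (z(x, Z) = -5/2 + (0/(-12) + 1/x) = -5/2 + (0*(-1/12) + 1/x) = -5/2 + (0 + 1/x) = -5/2 + 1/x)
(47*(-1*1 + z(-1, 2)))*((5 + 3*(-5))*6) = (47*(-1*1 + (-5/2 + 1/(-1))))*((5 + 3*(-5))*6) = (47*(-1 + (-5/2 - 1)))*((5 - 15)*6) = (47*(-1 - 7/2))*(-10*6) = (47*(-9/2))*(-60) = -423/2*(-60) = 12690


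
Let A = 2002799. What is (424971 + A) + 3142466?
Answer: 5570236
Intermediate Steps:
(424971 + A) + 3142466 = (424971 + 2002799) + 3142466 = 2427770 + 3142466 = 5570236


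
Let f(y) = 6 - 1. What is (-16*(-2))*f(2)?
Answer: 160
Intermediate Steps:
f(y) = 5
(-16*(-2))*f(2) = -16*(-2)*5 = 32*5 = 160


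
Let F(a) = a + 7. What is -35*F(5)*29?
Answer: -12180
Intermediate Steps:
F(a) = 7 + a
-35*F(5)*29 = -35*(7 + 5)*29 = -35*12*29 = -420*29 = -12180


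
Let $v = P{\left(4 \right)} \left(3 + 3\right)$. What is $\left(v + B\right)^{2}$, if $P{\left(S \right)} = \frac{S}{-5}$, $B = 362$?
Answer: $\frac{3189796}{25} \approx 1.2759 \cdot 10^{5}$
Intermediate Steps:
$P{\left(S \right)} = - \frac{S}{5}$ ($P{\left(S \right)} = S \left(- \frac{1}{5}\right) = - \frac{S}{5}$)
$v = - \frac{24}{5}$ ($v = \left(- \frac{1}{5}\right) 4 \left(3 + 3\right) = \left(- \frac{4}{5}\right) 6 = - \frac{24}{5} \approx -4.8$)
$\left(v + B\right)^{2} = \left(- \frac{24}{5} + 362\right)^{2} = \left(\frac{1786}{5}\right)^{2} = \frac{3189796}{25}$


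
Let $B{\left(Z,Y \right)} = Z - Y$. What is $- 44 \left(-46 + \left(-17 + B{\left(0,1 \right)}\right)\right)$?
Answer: $2816$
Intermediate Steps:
$- 44 \left(-46 + \left(-17 + B{\left(0,1 \right)}\right)\right) = - 44 \left(-46 + \left(-17 + \left(0 - 1\right)\right)\right) = - 44 \left(-46 - 18\right) = \left(-44\right) \left(-64\right) = 2816$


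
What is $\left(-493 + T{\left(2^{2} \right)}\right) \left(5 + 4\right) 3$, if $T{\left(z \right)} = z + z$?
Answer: $-13095$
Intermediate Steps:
$T{\left(z \right)} = 2 z$
$\left(-493 + T{\left(2^{2} \right)}\right) \left(5 + 4\right) 3 = \left(-493 + 2 \cdot 2^{2}\right) \left(5 + 4\right) 3 = \left(-493 + 2 \cdot 4\right) 9 \cdot 3 = \left(-493 + 8\right) 27 = \left(-485\right) 27 = -13095$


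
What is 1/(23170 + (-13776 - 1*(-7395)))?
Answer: 1/16789 ≈ 5.9563e-5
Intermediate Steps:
1/(23170 + (-13776 - 1*(-7395))) = 1/(23170 + (-13776 + 7395)) = 1/(23170 - 6381) = 1/16789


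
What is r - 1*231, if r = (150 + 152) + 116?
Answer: 187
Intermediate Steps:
r = 418 (r = 302 + 116 = 418)
r - 1*231 = 418 - 1*231 = 418 - 231 = 187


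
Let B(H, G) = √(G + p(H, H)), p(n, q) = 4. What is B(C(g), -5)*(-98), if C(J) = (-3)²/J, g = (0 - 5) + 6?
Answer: -98*I ≈ -98.0*I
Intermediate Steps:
g = 1 (g = -5 + 6 = 1)
C(J) = 9/J
B(H, G) = √(4 + G) (B(H, G) = √(G + 4) = √(4 + G))
B(C(g), -5)*(-98) = √(4 - 5)*(-98) = √(-1)*(-98) = I*(-98) = -98*I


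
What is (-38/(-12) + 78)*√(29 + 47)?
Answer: 487*√19/3 ≈ 707.59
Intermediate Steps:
(-38/(-12) + 78)*√(29 + 47) = (-38*(-1/12) + 78)*√76 = (19/6 + 78)*(2*√19) = 487*(2*√19)/6 = 487*√19/3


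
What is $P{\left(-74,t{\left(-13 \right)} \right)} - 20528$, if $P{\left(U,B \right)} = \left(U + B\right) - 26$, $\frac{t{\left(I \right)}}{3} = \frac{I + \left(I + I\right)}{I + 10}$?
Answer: $-20589$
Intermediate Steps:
$t{\left(I \right)} = \frac{9 I}{10 + I}$ ($t{\left(I \right)} = 3 \frac{I + \left(I + I\right)}{I + 10} = 3 \frac{I + 2 I}{10 + I} = 3 \frac{3 I}{10 + I} = \frac{9 I}{10 + I}$)
$P{\left(U,B \right)} = -26 + B + U$ ($P{\left(U,B \right)} = \left(B + U\right) - 26 = -26 + B + U$)
$P{\left(-74,t{\left(-13 \right)} \right)} - 20528 = \left(-26 + 9 \left(-13\right) \frac{1}{10 - 13} - 74\right) - 20528 = \left(-26 + 9 \left(-13\right) \frac{1}{-3} - 74\right) - 20528 = \left(-26 + 9 \left(-13\right) \left(- \frac{1}{3}\right) - 74\right) - 20528 = \left(-26 + 39 - 74\right) - 20528 = -61 - 20528 = -20589$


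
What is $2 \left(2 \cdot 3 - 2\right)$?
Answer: $8$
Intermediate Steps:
$2 \left(2 \cdot 3 - 2\right) = 2 \left(6 - 2\right) = 2 \cdot 4 = 8$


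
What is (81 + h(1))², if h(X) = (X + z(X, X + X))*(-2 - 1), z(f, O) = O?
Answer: 5184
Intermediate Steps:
h(X) = -9*X (h(X) = (X + (X + X))*(-2 - 1) = (X + 2*X)*(-3) = (3*X)*(-3) = -9*X)
(81 + h(1))² = (81 - 9*1)² = (81 - 9)² = 72² = 5184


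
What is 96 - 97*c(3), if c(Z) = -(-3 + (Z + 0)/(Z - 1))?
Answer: -99/2 ≈ -49.500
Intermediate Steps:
c(Z) = 3 - Z/(-1 + Z) (c(Z) = -(-3 + Z/(-1 + Z)) = 3 - Z/(-1 + Z))
96 - 97*c(3) = 96 - 97*(-3 + 2*3)/(-1 + 3) = 96 - 97*(-3 + 6)/2 = 96 - 97*3/2 = 96 - 291/2 = -99/2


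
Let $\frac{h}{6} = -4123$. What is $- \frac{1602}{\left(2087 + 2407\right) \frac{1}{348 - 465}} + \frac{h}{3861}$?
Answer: $\frac{34028339}{963963} \approx 35.3$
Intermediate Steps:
$h = -24738$ ($h = 6 \left(-4123\right) = -24738$)
$- \frac{1602}{\left(2087 + 2407\right) \frac{1}{348 - 465}} + \frac{h}{3861} = - \frac{1602}{\left(2087 + 2407\right) \frac{1}{348 - 465}} - \frac{24738}{3861} = - \frac{1602}{4494 \frac{1}{-117}} - \frac{8246}{1287} = - \frac{1602}{4494 \left(- \frac{1}{117}\right)} - \frac{8246}{1287} = - \frac{1602}{- \frac{1498}{39}} - \frac{8246}{1287} = \left(-1602\right) \left(- \frac{39}{1498}\right) - \frac{8246}{1287} = \frac{31239}{749} - \frac{8246}{1287} = \frac{34028339}{963963}$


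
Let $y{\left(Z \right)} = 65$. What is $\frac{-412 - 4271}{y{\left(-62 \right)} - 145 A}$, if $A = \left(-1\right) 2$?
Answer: $- \frac{4683}{355} \approx -13.192$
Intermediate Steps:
$A = -2$
$\frac{-412 - 4271}{y{\left(-62 \right)} - 145 A} = \frac{-412 - 4271}{65 - -290} = - \frac{4683}{65 + 290} = - \frac{4683}{355}$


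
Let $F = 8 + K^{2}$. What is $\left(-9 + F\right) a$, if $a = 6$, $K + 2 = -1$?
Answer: $48$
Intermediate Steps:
$K = -3$ ($K = -2 - 1 = -3$)
$F = 17$ ($F = 8 + \left(-3\right)^{2} = 8 + 9 = 17$)
$\left(-9 + F\right) a = \left(-9 + 17\right) 6 = 8 \cdot 6 = 48$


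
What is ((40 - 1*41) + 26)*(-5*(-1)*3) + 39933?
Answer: 40308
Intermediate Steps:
((40 - 1*41) + 26)*(-5*(-1)*3) + 39933 = ((40 - 41) + 26)*(5*3) + 39933 = (-1 + 26)*15 + 39933 = 25*15 + 39933 = 375 + 39933 = 40308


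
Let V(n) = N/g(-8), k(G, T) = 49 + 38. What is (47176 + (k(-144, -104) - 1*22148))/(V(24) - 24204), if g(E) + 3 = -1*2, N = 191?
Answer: -125575/121211 ≈ -1.0360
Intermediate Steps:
g(E) = -5 (g(E) = -3 - 1*2 = -3 - 2 = -5)
k(G, T) = 87
V(n) = -191/5 (V(n) = 191/(-5) = 191*(-1/5) = -191/5)
(47176 + (k(-144, -104) - 1*22148))/(V(24) - 24204) = (47176 + (87 - 1*22148))/(-191/5 - 24204) = (47176 + (87 - 22148))/(-121211/5) = (47176 - 22061)*(-5/121211) = 25115*(-5/121211) = -125575/121211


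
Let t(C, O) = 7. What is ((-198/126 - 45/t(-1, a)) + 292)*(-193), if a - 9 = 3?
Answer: -54812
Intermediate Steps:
a = 12 (a = 9 + 3 = 12)
((-198/126 - 45/t(-1, a)) + 292)*(-193) = ((-198/126 - 45/7) + 292)*(-193) = ((-198*1/126 - 45*⅐) + 292)*(-193) = ((-11/7 - 45/7) + 292)*(-193) = (-8 + 292)*(-193) = 284*(-193) = -54812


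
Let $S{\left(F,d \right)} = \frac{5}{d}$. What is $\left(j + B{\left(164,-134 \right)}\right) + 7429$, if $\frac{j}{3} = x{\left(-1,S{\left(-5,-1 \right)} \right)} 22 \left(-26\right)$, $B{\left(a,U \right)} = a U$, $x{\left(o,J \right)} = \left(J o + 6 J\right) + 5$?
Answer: $19773$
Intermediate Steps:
$x{\left(o,J \right)} = 5 + 6 J + J o$ ($x{\left(o,J \right)} = \left(6 J + J o\right) + 5 = 5 + 6 J + J o$)
$B{\left(a,U \right)} = U a$
$j = 34320$ ($j = 3 \left(5 + 6 \frac{5}{-1} + \frac{5}{-1} \left(-1\right)\right) 22 \left(-26\right) = 3 \left(5 + 6 \cdot 5 \left(-1\right) + 5 \left(-1\right) \left(-1\right)\right) 22 \left(-26\right) = 3 \left(5 + 6 \left(-5\right) - -5\right) 22 \left(-26\right) = 3 \left(5 - 30 + 5\right) 22 \left(-26\right) = 3 \left(-20\right) 22 \left(-26\right) = 3 \left(\left(-440\right) \left(-26\right)\right) = 3 \cdot 11440 = 34320$)
$\left(j + B{\left(164,-134 \right)}\right) + 7429 = \left(34320 - 21976\right) + 7429 = 12344 + 7429 = 19773$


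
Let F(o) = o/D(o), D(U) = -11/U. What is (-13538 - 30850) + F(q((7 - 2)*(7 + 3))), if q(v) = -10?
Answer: -488368/11 ≈ -44397.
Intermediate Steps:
F(o) = -o²/11 (F(o) = o/((-11/o)) = o*(-o/11) = -o²/11)
(-13538 - 30850) + F(q((7 - 2)*(7 + 3))) = (-13538 - 30850) - 1/11*(-10)² = -44388 - 1/11*100 = -44388 - 100/11 = -488368/11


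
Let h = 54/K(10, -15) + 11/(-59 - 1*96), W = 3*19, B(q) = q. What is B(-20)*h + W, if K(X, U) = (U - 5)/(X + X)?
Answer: 35291/31 ≈ 1138.4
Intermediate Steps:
W = 57
K(X, U) = (-5 + U)/(2*X) (K(X, U) = (-5 + U)/((2*X)) = (-5 + U)*(1/(2*X)) = (-5 + U)/(2*X))
h = -8381/155 (h = 54/(((½)*(-5 - 15)/10)) + 11/(-59 - 1*96) = 54/(((½)*(⅒)*(-20))) + 11/(-59 - 96) = 54/(-1) + 11/(-155) = 54*(-1) + 11*(-1/155) = -54 - 11/155 = -8381/155 ≈ -54.071)
B(-20)*h + W = -20*(-8381/155) + 57 = 33524/31 + 57 = 35291/31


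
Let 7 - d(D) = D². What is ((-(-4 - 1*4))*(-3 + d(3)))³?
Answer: -64000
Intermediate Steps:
d(D) = 7 - D²
((-(-4 - 1*4))*(-3 + d(3)))³ = ((-(-4 - 1*4))*(-3 + (7 - 1*3²)))³ = ((-(-4 - 4))*(-3 + (7 - 1*9)))³ = ((-1*(-8))*(-3 + (7 - 9)))³ = (8*(-3 - 2))³ = (8*(-5))³ = (-40)³ = -64000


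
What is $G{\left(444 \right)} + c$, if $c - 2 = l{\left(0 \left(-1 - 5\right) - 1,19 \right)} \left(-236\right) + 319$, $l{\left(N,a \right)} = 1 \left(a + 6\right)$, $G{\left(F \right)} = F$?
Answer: $-5135$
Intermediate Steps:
$l{\left(N,a \right)} = 6 + a$ ($l{\left(N,a \right)} = 1 \left(6 + a\right) = 6 + a$)
$c = -5579$ ($c = 2 + \left(\left(6 + 19\right) \left(-236\right) + 319\right) = 2 + \left(25 \left(-236\right) + 319\right) = 2 + \left(-5900 + 319\right) = 2 - 5581 = -5579$)
$G{\left(444 \right)} + c = 444 - 5579 = -5135$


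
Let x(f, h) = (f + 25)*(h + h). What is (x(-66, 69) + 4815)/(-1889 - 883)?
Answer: 281/924 ≈ 0.30411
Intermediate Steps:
x(f, h) = 2*h*(25 + f) (x(f, h) = (25 + f)*(2*h) = 2*h*(25 + f))
(x(-66, 69) + 4815)/(-1889 - 883) = (2*69*(25 - 66) + 4815)/(-1889 - 883) = (2*69*(-41) + 4815)/(-2772) = (-5658 + 4815)*(-1/2772) = -843*(-1/2772) = 281/924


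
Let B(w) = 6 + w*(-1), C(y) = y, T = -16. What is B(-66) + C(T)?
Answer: 56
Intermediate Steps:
B(w) = 6 - w
B(-66) + C(T) = (6 - 1*(-66)) - 16 = (6 + 66) - 16 = 72 - 16 = 56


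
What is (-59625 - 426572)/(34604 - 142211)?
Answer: 486197/107607 ≈ 4.5183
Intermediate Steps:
(-59625 - 426572)/(34604 - 142211) = -486197/(-107607) = -486197*(-1/107607) = 486197/107607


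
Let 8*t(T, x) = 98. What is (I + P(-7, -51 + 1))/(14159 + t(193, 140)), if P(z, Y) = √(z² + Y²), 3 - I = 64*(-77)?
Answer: 19724/56685 + 4*√2549/56685 ≈ 0.35152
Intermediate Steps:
t(T, x) = 49/4 (t(T, x) = (⅛)*98 = 49/4)
I = 4931 (I = 3 - 64*(-77) = 3 - 1*(-4928) = 3 + 4928 = 4931)
P(z, Y) = √(Y² + z²)
(I + P(-7, -51 + 1))/(14159 + t(193, 140)) = (4931 + √((-51 + 1)² + (-7)²))/(14159 + 49/4) = (4931 + √((-50)² + 49))/(56685/4) = (4931 + √(2500 + 49))*(4/56685) = (4931 + √2549)*(4/56685) = 19724/56685 + 4*√2549/56685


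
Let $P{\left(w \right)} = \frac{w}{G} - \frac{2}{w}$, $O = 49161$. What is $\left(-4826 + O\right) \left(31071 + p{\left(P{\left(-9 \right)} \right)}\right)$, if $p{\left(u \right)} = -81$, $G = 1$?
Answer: $1373941650$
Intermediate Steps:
$P{\left(w \right)} = w - \frac{2}{w}$ ($P{\left(w \right)} = \frac{w}{1} - \frac{2}{w} = w 1 - \frac{2}{w} = w - \frac{2}{w}$)
$\left(-4826 + O\right) \left(31071 + p{\left(P{\left(-9 \right)} \right)}\right) = \left(-4826 + 49161\right) \left(31071 - 81\right) = 44335 \cdot 30990 = 1373941650$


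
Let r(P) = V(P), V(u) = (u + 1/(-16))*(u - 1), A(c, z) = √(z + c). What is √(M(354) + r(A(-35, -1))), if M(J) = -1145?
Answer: √(-18895 - 102*I)/4 ≈ 0.092754 - 34.365*I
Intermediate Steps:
A(c, z) = √(c + z)
V(u) = (-1 + u)*(-1/16 + u) (V(u) = (u - 1/16)*(-1 + u) = (-1/16 + u)*(-1 + u) = (-1 + u)*(-1/16 + u))
r(P) = 1/16 + P² - 17*P/16
√(M(354) + r(A(-35, -1))) = √(-1145 + (1/16 + (√(-35 - 1))² - 17*√(-35 - 1)/16)) = √(-1145 + (1/16 + (√(-36))² - 51*I/8)) = √(-1145 + (1/16 + (6*I)² - 51*I/8)) = √(-1145 + (1/16 - 36 - 51*I/8)) = √(-1145 + (-575/16 - 51*I/8)) = √(-18895/16 - 51*I/8)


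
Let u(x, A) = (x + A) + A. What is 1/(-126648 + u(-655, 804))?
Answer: -1/125695 ≈ -7.9558e-6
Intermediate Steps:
u(x, A) = x + 2*A (u(x, A) = (A + x) + A = x + 2*A)
1/(-126648 + u(-655, 804)) = 1/(-126648 + (-655 + 2*804)) = 1/(-126648 + (-655 + 1608)) = 1/(-126648 + 953) = 1/(-125695) = -1/125695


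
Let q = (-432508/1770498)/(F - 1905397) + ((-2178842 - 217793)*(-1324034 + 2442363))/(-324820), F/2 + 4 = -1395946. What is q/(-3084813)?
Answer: -2229025030828137734525455/833326255898192577292596 ≈ -2.6749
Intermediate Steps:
F = -2791900 (F = -8 + 2*(-1395946) = -8 - 2791892 = -2791900)
q = 2229025030828137734525455/270138337687954692 (q = (-432508/1770498)/(-2791900 - 1905397) + ((-2178842 - 217793)*(-1324034 + 2442363))/(-324820) = -432508*1/1770498/(-4697297) - 2396635*1118329*(-1/324820) = -216254/885249*(-1/4697297) - 2680226422915*(-1/324820) = 216254/4158277471953 + 536045284583/64964 = 2229025030828137734525455/270138337687954692 ≈ 8.2514e+6)
q/(-3084813) = (2229025030828137734525455/270138337687954692)/(-3084813) = (2229025030828137734525455/270138337687954692)*(-1/3084813) = -2229025030828137734525455/833326255898192577292596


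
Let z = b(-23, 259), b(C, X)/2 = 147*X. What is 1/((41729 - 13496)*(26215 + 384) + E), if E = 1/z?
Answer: 76146/57183328648783 ≈ 1.3316e-9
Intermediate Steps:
b(C, X) = 294*X (b(C, X) = 2*(147*X) = 294*X)
z = 76146 (z = 294*259 = 76146)
E = 1/76146 ≈ 1.3133e-5
1/((41729 - 13496)*(26215 + 384) + E) = 1/((41729 - 13496)*(26215 + 384) + 1/76146) = 1/(28233*26599 + 1/76146) = 1/(750969567 + 1/76146) = 1/(57183328648783/76146) = 76146/57183328648783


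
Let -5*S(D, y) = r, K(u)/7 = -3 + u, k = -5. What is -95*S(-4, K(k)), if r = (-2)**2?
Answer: 76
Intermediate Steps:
K(u) = -21 + 7*u (K(u) = 7*(-3 + u) = -21 + 7*u)
r = 4
S(D, y) = -4/5 (S(D, y) = -1/5*4 = -4/5)
-95*S(-4, K(k)) = -95*(-4/5) = 76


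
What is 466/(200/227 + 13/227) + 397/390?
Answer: 13779847/27690 ≈ 497.65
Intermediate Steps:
466/(200/227 + 13/227) + 397/390 = 466/(213/227) + 397/390 = 466*(227/213) + 397/390 = 105782/213 + 397/390 = 13779847/27690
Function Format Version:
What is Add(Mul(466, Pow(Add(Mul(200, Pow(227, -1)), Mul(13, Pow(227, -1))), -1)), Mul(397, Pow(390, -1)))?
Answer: Rational(13779847, 27690) ≈ 497.65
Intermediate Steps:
Add(Mul(466, Pow(Add(Mul(200, Pow(227, -1)), Mul(13, Pow(227, -1))), -1)), Mul(397, Pow(390, -1))) = Add(Mul(466, Pow(Add(Mul(200, Rational(1, 227)), Mul(13, Rational(1, 227))), -1)), Mul(397, Rational(1, 390))) = Add(Mul(466, Pow(Add(Rational(200, 227), Rational(13, 227)), -1)), Rational(397, 390)) = Add(Mul(466, Pow(Rational(213, 227), -1)), Rational(397, 390)) = Add(Mul(466, Rational(227, 213)), Rational(397, 390)) = Add(Rational(105782, 213), Rational(397, 390)) = Rational(13779847, 27690)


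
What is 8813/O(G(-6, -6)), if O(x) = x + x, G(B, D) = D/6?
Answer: -8813/2 ≈ -4406.5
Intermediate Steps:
G(B, D) = D/6 (G(B, D) = D*(⅙) = D/6)
O(x) = 2*x
8813/O(G(-6, -6)) = 8813/((2*((⅙)*(-6)))) = 8813/((2*(-1))) = 8813/(-2) = 8813*(-½) = -8813/2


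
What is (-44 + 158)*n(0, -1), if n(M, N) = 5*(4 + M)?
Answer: 2280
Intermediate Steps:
n(M, N) = 20 + 5*M
(-44 + 158)*n(0, -1) = (-44 + 158)*(20 + 5*0) = 114*(20 + 0) = 114*20 = 2280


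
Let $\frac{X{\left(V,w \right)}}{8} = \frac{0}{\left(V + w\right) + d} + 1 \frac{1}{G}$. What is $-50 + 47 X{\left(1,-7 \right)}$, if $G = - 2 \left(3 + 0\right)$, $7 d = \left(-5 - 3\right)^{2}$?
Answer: $- \frac{338}{3} \approx -112.67$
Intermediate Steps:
$d = \frac{64}{7}$ ($d = \frac{\left(-5 - 3\right)^{2}}{7} = \frac{\left(-8\right)^{2}}{7} = \frac{1}{7} \cdot 64 = \frac{64}{7} \approx 9.1429$)
$G = -6$ ($G = \left(-2\right) 3 = -6$)
$X{\left(V,w \right)} = - \frac{4}{3}$ ($X{\left(V,w \right)} = 8 \left(\frac{0}{\left(V + w\right) + \frac{64}{7}} + 1 \frac{1}{-6}\right) = 8 \left(\frac{0}{\frac{64}{7} + V + w} + 1 \left(- \frac{1}{6}\right)\right) = 8 \left(0 - \frac{1}{6}\right) = 8 \left(- \frac{1}{6}\right) = - \frac{4}{3}$)
$-50 + 47 X{\left(1,-7 \right)} = -50 + 47 \left(- \frac{4}{3}\right) = -50 - \frac{188}{3} = - \frac{338}{3}$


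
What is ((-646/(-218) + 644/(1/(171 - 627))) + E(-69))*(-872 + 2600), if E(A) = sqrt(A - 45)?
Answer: -55311643584/109 + 1728*I*sqrt(114) ≈ -5.0745e+8 + 18450.0*I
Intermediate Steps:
E(A) = sqrt(-45 + A)
((-646/(-218) + 644/(1/(171 - 627))) + E(-69))*(-872 + 2600) = ((-646/(-218) + 644/(1/(171 - 627))) + sqrt(-45 - 69))*(-872 + 2600) = ((-646*(-1/218) + 644/(1/(-456))) + sqrt(-114))*1728 = ((323/109 + 644/(-1/456)) + I*sqrt(114))*1728 = ((323/109 + 644*(-456)) + I*sqrt(114))*1728 = ((323/109 - 293664) + I*sqrt(114))*1728 = (-32009053/109 + I*sqrt(114))*1728 = -55311643584/109 + 1728*I*sqrt(114)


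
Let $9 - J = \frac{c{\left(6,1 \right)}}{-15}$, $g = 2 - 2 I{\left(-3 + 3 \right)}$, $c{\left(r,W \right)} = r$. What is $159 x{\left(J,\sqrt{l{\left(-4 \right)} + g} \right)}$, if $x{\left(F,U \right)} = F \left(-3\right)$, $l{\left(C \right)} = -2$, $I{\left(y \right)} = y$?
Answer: $- \frac{22419}{5} \approx -4483.8$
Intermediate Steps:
$g = 2$ ($g = 2 - 2 \left(-3 + 3\right) = 2 - 0 = 2 + 0 = 2$)
$J = \frac{47}{5}$ ($J = 9 - \frac{6}{-15} = 9 - 6 \left(- \frac{1}{15}\right) = 9 - - \frac{2}{5} = 9 + \frac{2}{5} = \frac{47}{5} \approx 9.4$)
$x{\left(F,U \right)} = - 3 F$
$159 x{\left(J,\sqrt{l{\left(-4 \right)} + g} \right)} = 159 \left(\left(-3\right) \frac{47}{5}\right) = 159 \left(- \frac{141}{5}\right) = - \frac{22419}{5}$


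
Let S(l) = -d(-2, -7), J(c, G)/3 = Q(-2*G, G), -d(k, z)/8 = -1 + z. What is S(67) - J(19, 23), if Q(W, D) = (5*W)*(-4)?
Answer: -2824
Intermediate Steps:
d(k, z) = 8 - 8*z (d(k, z) = -8*(-1 + z) = 8 - 8*z)
Q(W, D) = -20*W
J(c, G) = 120*G (J(c, G) = 3*(-(-40)*G) = 3*(40*G) = 120*G)
S(l) = -64 (S(l) = -(8 - 8*(-7)) = -(8 + 56) = -1*64 = -64)
S(67) - J(19, 23) = -64 - 120*23 = -64 - 1*2760 = -64 - 2760 = -2824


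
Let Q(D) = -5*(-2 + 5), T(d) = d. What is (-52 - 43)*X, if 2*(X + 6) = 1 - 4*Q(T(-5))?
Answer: -4655/2 ≈ -2327.5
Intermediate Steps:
Q(D) = -15 (Q(D) = -5*3 = -15)
X = 49/2 (X = -6 + (1 - 4*(-15))/2 = -6 + (1 + 60)/2 = -6 + (½)*61 = -6 + 61/2 = 49/2 ≈ 24.500)
(-52 - 43)*X = (-52 - 43)*(49/2) = -95*49/2 = -4655/2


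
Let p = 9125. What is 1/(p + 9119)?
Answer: 1/18244 ≈ 5.4813e-5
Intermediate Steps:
1/(p + 9119) = 1/(9125 + 9119) = 1/18244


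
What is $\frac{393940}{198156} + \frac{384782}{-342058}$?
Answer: $\frac{7312933316}{8472605631} \approx 0.86313$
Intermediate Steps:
$\frac{393940}{198156} + \frac{384782}{-342058} = 393940 \cdot \frac{1}{198156} + 384782 \left(- \frac{1}{342058}\right) = \frac{98485}{49539} - \frac{192391}{171029} = \frac{7312933316}{8472605631}$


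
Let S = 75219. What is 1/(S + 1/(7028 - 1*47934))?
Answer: 40906/3076908413 ≈ 1.3295e-5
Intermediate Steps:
1/(S + 1/(7028 - 1*47934)) = 1/(75219 + 1/(7028 - 1*47934)) = 1/(75219 + 1/(7028 - 47934)) = 1/(75219 + 1/(-40906)) = 1/(75219 - 1/40906) = 1/(3076908413/40906) = 40906/3076908413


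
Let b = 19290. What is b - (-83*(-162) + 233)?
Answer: 5611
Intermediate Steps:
b - (-83*(-162) + 233) = 19290 - (-83*(-162) + 233) = 19290 - (13446 + 233) = 19290 - 1*13679 = 19290 - 13679 = 5611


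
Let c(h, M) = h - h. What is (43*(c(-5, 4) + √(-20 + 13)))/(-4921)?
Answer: -43*I*√7/4921 ≈ -0.023119*I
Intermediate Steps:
c(h, M) = 0
(43*(c(-5, 4) + √(-20 + 13)))/(-4921) = (43*(0 + √(-20 + 13)))/(-4921) = (43*(0 + √(-7)))*(-1/4921) = (43*(0 + I*√7))*(-1/4921) = (43*(I*√7))*(-1/4921) = (43*I*√7)*(-1/4921) = -43*I*√7/4921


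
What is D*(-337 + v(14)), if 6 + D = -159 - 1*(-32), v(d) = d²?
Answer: 18753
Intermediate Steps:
D = -133 (D = -6 + (-159 - 1*(-32)) = -6 + (-159 + 32) = -6 - 127 = -133)
D*(-337 + v(14)) = -133*(-337 + 14²) = -133*(-337 + 196) = -133*(-141) = 18753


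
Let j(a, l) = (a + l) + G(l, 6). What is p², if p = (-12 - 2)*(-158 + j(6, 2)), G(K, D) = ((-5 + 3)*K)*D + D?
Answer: 5531904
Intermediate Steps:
G(K, D) = D - 2*D*K (G(K, D) = (-2*K)*D + D = -2*D*K + D = D - 2*D*K)
j(a, l) = 6 + a - 11*l (j(a, l) = (a + l) + 6*(1 - 2*l) = (a + l) + (6 - 12*l) = 6 + a - 11*l)
p = 2352 (p = (-12 - 2)*(-158 + (6 + 6 - 11*2)) = -14*(-158 + (6 + 6 - 22)) = -14*(-158 - 10) = -14*(-168) = 2352)
p² = 2352² = 5531904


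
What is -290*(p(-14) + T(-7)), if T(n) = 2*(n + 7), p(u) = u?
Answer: 4060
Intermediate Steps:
T(n) = 14 + 2*n (T(n) = 2*(7 + n) = 14 + 2*n)
-290*(p(-14) + T(-7)) = -290*(-14 + (14 + 2*(-7))) = -290*(-14 + (14 - 14)) = -290*(-14 + 0) = -290*(-14) = 4060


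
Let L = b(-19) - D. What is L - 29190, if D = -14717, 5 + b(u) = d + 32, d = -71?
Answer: -14517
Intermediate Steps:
b(u) = -44 (b(u) = -5 + (-71 + 32) = -5 - 39 = -44)
L = 14673 (L = -44 - 1*(-14717) = -44 + 14717 = 14673)
L - 29190 = 14673 - 29190 = -14517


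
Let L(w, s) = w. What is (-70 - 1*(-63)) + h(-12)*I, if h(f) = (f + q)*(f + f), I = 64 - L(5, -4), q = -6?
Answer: 25481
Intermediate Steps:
I = 59 (I = 64 - 1*5 = 64 - 5 = 59)
h(f) = 2*f*(-6 + f) (h(f) = (f - 6)*(f + f) = (-6 + f)*(2*f) = 2*f*(-6 + f))
(-70 - 1*(-63)) + h(-12)*I = (-70 - 1*(-63)) + (2*(-12)*(-6 - 12))*59 = (-70 + 63) + (2*(-12)*(-18))*59 = -7 + 432*59 = -7 + 25488 = 25481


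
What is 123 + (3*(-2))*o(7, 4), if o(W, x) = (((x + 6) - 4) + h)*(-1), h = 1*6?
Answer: 195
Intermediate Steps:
h = 6
o(W, x) = -8 - x (o(W, x) = (((x + 6) - 4) + 6)*(-1) = (((6 + x) - 4) + 6)*(-1) = ((2 + x) + 6)*(-1) = (8 + x)*(-1) = -8 - x)
123 + (3*(-2))*o(7, 4) = 123 + (3*(-2))*(-8 - 1*4) = 123 - 6*(-8 - 4) = 123 - 6*(-12) = 123 + 72 = 195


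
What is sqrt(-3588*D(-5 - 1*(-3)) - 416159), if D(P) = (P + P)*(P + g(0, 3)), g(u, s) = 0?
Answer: I*sqrt(444863) ≈ 666.98*I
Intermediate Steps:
D(P) = 2*P**2 (D(P) = (P + P)*(P + 0) = (2*P)*P = 2*P**2)
sqrt(-3588*D(-5 - 1*(-3)) - 416159) = sqrt(-7176*(-5 - 1*(-3))**2 - 416159) = sqrt(-7176*(-5 + 3)**2 - 416159) = sqrt(-7176*(-2)**2 - 416159) = sqrt(-7176*4 - 416159) = sqrt(-3588*8 - 416159) = sqrt(-28704 - 416159) = sqrt(-444863) = I*sqrt(444863)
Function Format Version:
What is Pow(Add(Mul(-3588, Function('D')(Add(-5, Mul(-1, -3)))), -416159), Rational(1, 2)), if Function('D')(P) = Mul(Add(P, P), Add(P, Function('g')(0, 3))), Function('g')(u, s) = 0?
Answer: Mul(I, Pow(444863, Rational(1, 2))) ≈ Mul(666.98, I)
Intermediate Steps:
Function('D')(P) = Mul(2, Pow(P, 2)) (Function('D')(P) = Mul(Add(P, P), Add(P, 0)) = Mul(Mul(2, P), P) = Mul(2, Pow(P, 2)))
Pow(Add(Mul(-3588, Function('D')(Add(-5, Mul(-1, -3)))), -416159), Rational(1, 2)) = Pow(Add(Mul(-3588, Mul(2, Pow(Add(-5, Mul(-1, -3)), 2))), -416159), Rational(1, 2)) = Pow(Add(Mul(-3588, Mul(2, Pow(Add(-5, 3), 2))), -416159), Rational(1, 2)) = Pow(Add(Mul(-3588, Mul(2, Pow(-2, 2))), -416159), Rational(1, 2)) = Pow(Add(Mul(-3588, Mul(2, 4)), -416159), Rational(1, 2)) = Pow(Add(Mul(-3588, 8), -416159), Rational(1, 2)) = Pow(Add(-28704, -416159), Rational(1, 2)) = Pow(-444863, Rational(1, 2)) = Mul(I, Pow(444863, Rational(1, 2)))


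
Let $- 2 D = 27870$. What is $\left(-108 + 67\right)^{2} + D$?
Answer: $-12254$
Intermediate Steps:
$D = -13935$ ($D = \left(- \frac{1}{2}\right) 27870 = -13935$)
$\left(-108 + 67\right)^{2} + D = \left(-108 + 67\right)^{2} - 13935 = \left(-41\right)^{2} - 13935 = 1681 - 13935 = -12254$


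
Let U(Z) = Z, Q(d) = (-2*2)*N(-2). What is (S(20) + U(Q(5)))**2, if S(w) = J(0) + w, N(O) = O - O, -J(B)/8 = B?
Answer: 400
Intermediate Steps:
J(B) = -8*B
N(O) = 0
S(w) = w (S(w) = -8*0 + w = 0 + w = w)
Q(d) = 0 (Q(d) = -2*2*0 = -4*0 = 0)
(S(20) + U(Q(5)))**2 = (20 + 0)**2 = 20**2 = 400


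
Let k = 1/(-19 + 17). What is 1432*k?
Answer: -716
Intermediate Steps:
k = -1/2 (k = 1/(-2) = -1/2 ≈ -0.50000)
1432*k = 1432*(-1/2) = -716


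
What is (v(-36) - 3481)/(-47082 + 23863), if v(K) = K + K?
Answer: 3553/23219 ≈ 0.15302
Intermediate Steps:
v(K) = 2*K
(v(-36) - 3481)/(-47082 + 23863) = (2*(-36) - 3481)/(-47082 + 23863) = (-72 - 3481)/(-23219) = -3553*(-1/23219) = 3553/23219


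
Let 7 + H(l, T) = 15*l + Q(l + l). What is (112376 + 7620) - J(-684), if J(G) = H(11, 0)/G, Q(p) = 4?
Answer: 4559857/38 ≈ 1.2000e+5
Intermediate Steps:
H(l, T) = -3 + 15*l (H(l, T) = -7 + (15*l + 4) = -7 + (4 + 15*l) = -3 + 15*l)
J(G) = 162/G (J(G) = (-3 + 15*11)/G = (-3 + 165)/G = 162/G)
(112376 + 7620) - J(-684) = (112376 + 7620) - 162/(-684) = 119996 - 162*(-1)/684 = 119996 - 1*(-9/38) = 119996 + 9/38 = 4559857/38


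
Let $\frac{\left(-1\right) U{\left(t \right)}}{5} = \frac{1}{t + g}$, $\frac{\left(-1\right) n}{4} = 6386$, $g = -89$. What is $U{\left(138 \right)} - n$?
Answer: $\frac{1251651}{49} \approx 25544.0$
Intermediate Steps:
$n = -25544$ ($n = \left(-4\right) 6386 = -25544$)
$U{\left(t \right)} = - \frac{5}{-89 + t}$ ($U{\left(t \right)} = - \frac{5}{t - 89} = - \frac{5}{-89 + t}$)
$U{\left(138 \right)} - n = - \frac{5}{-89 + 138} - -25544 = - \frac{5}{49} + 25544 = \frac{1251651}{49}$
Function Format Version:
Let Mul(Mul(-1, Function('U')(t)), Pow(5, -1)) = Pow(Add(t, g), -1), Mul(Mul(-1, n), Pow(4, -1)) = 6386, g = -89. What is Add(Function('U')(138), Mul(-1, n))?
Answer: Rational(1251651, 49) ≈ 25544.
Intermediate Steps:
n = -25544 (n = Mul(-4, 6386) = -25544)
Function('U')(t) = Mul(-5, Pow(Add(-89, t), -1)) (Function('U')(t) = Mul(-5, Pow(Add(t, -89), -1)) = Mul(-5, Pow(Add(-89, t), -1)))
Add(Function('U')(138), Mul(-1, n)) = Add(Mul(-5, Pow(Add(-89, 138), -1)), Mul(-1, -25544)) = Add(Mul(-5, Pow(49, -1)), 25544) = Add(Mul(-5, Rational(1, 49)), 25544) = Add(Rational(-5, 49), 25544) = Rational(1251651, 49)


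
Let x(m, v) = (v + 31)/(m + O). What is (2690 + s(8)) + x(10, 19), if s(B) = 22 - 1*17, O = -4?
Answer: 8110/3 ≈ 2703.3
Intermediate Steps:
x(m, v) = (31 + v)/(-4 + m) (x(m, v) = (v + 31)/(m - 4) = (31 + v)/(-4 + m))
s(B) = 5 (s(B) = 22 - 17 = 5)
(2690 + s(8)) + x(10, 19) = (2690 + 5) + (31 + 19)/(-4 + 10) = 2695 + 50/6 = 2695 + (⅙)*50 = 2695 + 25/3 = 8110/3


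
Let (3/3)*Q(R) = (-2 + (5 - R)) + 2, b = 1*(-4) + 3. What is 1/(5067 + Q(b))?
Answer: 1/5073 ≈ 0.00019712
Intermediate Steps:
b = -1 (b = -4 + 3 = -1)
Q(R) = 5 - R (Q(R) = (-2 + (5 - R)) + 2 = (3 - R) + 2 = 5 - R)
1/(5067 + Q(b)) = 1/(5067 + (5 - 1*(-1))) = 1/(5067 + (5 + 1)) = 1/(5067 + 6) = 1/5073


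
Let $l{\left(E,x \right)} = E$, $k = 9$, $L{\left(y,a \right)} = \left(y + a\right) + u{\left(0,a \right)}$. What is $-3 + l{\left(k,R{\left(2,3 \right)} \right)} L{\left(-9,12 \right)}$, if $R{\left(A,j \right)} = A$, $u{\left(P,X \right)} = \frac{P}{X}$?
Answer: $24$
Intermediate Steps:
$L{\left(y,a \right)} = a + y$ ($L{\left(y,a \right)} = \left(y + a\right) + \frac{0}{a} = \left(a + y\right) + 0 = a + y$)
$-3 + l{\left(k,R{\left(2,3 \right)} \right)} L{\left(-9,12 \right)} = -3 + 9 \left(12 - 9\right) = -3 + 9 \cdot 3 = -3 + 27 = 24$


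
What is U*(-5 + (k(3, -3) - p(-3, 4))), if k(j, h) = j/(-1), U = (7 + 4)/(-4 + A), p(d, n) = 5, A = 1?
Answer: 143/3 ≈ 47.667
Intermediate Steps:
U = -11/3 (U = (7 + 4)/(-4 + 1) = 11/(-3) = 11*(-1/3) = -11/3 ≈ -3.6667)
k(j, h) = -j (k(j, h) = j*(-1) = -j)
U*(-5 + (k(3, -3) - p(-3, 4))) = -11*(-5 + (-1*3 - 1*5))/3 = -11*(-5 + (-3 - 5))/3 = -11*(-5 - 8)/3 = -11/3*(-13) = 143/3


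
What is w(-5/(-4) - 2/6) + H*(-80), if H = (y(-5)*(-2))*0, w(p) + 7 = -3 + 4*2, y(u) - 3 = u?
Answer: -2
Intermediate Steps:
y(u) = 3 + u
w(p) = -2 (w(p) = -7 + (-3 + 4*2) = -7 + (-3 + 8) = -7 + 5 = -2)
H = 0 (H = ((3 - 5)*(-2))*0 = -2*(-2)*0 = 4*0 = 0)
w(-5/(-4) - 2/6) + H*(-80) = -2 + 0*(-80) = -2 + 0 = -2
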